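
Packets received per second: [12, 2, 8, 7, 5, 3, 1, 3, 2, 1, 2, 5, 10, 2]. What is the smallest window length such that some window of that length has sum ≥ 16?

Extend right; whenever the sum reaches 16, record the length and shrink from the left:
add 12: running sum 12 < 16
add 2: running sum 14 < 16
add 8: shortest ending here [12, 2, 8] sum 22, len 3
add 7: shortest ending here [2, 8, 7] sum 17, len 3
add 5: shortest ending here [8, 7, 5] sum 20, len 3
add 3: shortest ending here [8, 7, 5, 3] sum 23, len 4
add 1: shortest ending here [7, 5, 3, 1] sum 16, len 4
add 3: shortest ending here [7, 5, 3, 1, 3] sum 19, len 5
add 2: shortest ending here [7, 5, 3, 1, 3, 2] sum 21, len 6
add 1: shortest ending here [7, 5, 3, 1, 3, 2, 1] sum 22, len 7
add 2: shortest ending here [5, 3, 1, 3, 2, 1, 2] sum 17, len 7
add 5: shortest ending here [3, 1, 3, 2, 1, 2, 5] sum 17, len 7
add 10: shortest ending here [2, 5, 10] sum 17, len 3
add 2: shortest ending here [5, 10, 2] sum 17, len 3
Shortest qualifying length: 3.

3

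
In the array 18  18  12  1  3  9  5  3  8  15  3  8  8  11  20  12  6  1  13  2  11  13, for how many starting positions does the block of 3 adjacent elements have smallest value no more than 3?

(18, 18, 12) → min 12
(18, 12, 1) → min 1  ≤ 3 ✓
(12, 1, 3) → min 1  ≤ 3 ✓
(1, 3, 9) → min 1  ≤ 3 ✓
(3, 9, 5) → min 3  ≤ 3 ✓
(9, 5, 3) → min 3  ≤ 3 ✓
(5, 3, 8) → min 3  ≤ 3 ✓
(3, 8, 15) → min 3  ≤ 3 ✓
(8, 15, 3) → min 3  ≤ 3 ✓
(15, 3, 8) → min 3  ≤ 3 ✓
(3, 8, 8) → min 3  ≤ 3 ✓
(8, 8, 11) → min 8
(8, 11, 20) → min 8
(11, 20, 12) → min 11
(20, 12, 6) → min 6
(12, 6, 1) → min 1  ≤ 3 ✓
(6, 1, 13) → min 1  ≤ 3 ✓
(1, 13, 2) → min 1  ≤ 3 ✓
(13, 2, 11) → min 2  ≤ 3 ✓
(2, 11, 13) → min 2  ≤ 3 ✓
15 windows satisfy the condition.

15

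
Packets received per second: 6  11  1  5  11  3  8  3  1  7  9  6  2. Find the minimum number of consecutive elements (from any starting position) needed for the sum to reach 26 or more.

4

add 6: running sum 6 < 26
add 11: running sum 17 < 26
add 1: running sum 18 < 26
add 5: running sum 23 < 26
end 4: [11, 1, 5, 11] sum 28, len 4
end 5: [11, 1, 5, 11, 3] sum 31, len 5
end 6: [5, 11, 3, 8] sum 27, len 4
end 7: [5, 11, 3, 8, 3] sum 30, len 5
end 8: [11, 3, 8, 3, 1] sum 26, len 5
end 9: [11, 3, 8, 3, 1, 7] sum 33, len 6
end 10: [8, 3, 1, 7, 9] sum 28, len 5
end 11: [3, 1, 7, 9, 6] sum 26, len 5
end 12: [3, 1, 7, 9, 6, 2] sum 28, len 6
Shortest qualifying length: 4.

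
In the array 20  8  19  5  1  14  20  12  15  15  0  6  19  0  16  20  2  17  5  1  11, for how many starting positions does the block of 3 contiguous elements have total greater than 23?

15

20 8 19 → sum 47  > 23 ✓
8 19 5 → sum 32  > 23 ✓
19 5 1 → sum 25  > 23 ✓
5 1 14 → sum 20
1 14 20 → sum 35  > 23 ✓
14 20 12 → sum 46  > 23 ✓
20 12 15 → sum 47  > 23 ✓
12 15 15 → sum 42  > 23 ✓
15 15 0 → sum 30  > 23 ✓
15 0 6 → sum 21
0 6 19 → sum 25  > 23 ✓
6 19 0 → sum 25  > 23 ✓
19 0 16 → sum 35  > 23 ✓
0 16 20 → sum 36  > 23 ✓
16 20 2 → sum 38  > 23 ✓
20 2 17 → sum 39  > 23 ✓
2 17 5 → sum 24  > 23 ✓
17 5 1 → sum 23
5 1 11 → sum 17
15 windows satisfy the condition.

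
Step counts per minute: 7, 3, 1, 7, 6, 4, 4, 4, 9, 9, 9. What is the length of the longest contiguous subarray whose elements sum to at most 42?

Extend to the right; shrink from the left whenever the sum exceeds 42:
→ 7: sum 7, len 1
→ 3: sum 10, len 2
→ 1: sum 11, len 3
→ 7: sum 18, len 4
→ 6: sum 24, len 5
→ 4: sum 28, len 6
→ 4: sum 32, len 7
→ 4: sum 36, len 8
→ 9 (dropped 7): sum 38, len 8
→ 9 (dropped 3, 1, 7): sum 36, len 6
→ 9 (dropped 6): sum 39, len 6
Longest length seen: 8.

8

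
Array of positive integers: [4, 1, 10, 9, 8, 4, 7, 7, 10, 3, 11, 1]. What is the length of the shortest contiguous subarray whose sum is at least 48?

add 4: running sum 4 < 48
add 1: running sum 5 < 48
add 10: running sum 15 < 48
add 9: running sum 24 < 48
add 8: running sum 32 < 48
add 4: running sum 36 < 48
add 7: running sum 43 < 48
end 7: [4, 1, 10, 9, 8, 4, 7, 7] sum 50, len 8
end 8: [10, 9, 8, 4, 7, 7, 10] sum 55, len 7
end 9: [9, 8, 4, 7, 7, 10, 3] sum 48, len 7
end 10: [8, 4, 7, 7, 10, 3, 11] sum 50, len 7
end 11: [8, 4, 7, 7, 10, 3, 11, 1] sum 51, len 8
Shortest qualifying length: 7.

7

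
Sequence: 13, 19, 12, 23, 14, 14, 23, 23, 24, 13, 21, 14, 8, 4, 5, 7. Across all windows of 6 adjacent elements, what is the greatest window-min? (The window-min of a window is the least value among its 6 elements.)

[13, 19, 12, 23, 14, 14] → min 12
[19, 12, 23, 14, 14, 23] → min 12
[12, 23, 14, 14, 23, 23] → min 12
[23, 14, 14, 23, 23, 24] → min 14
[14, 14, 23, 23, 24, 13] → min 13
[14, 23, 23, 24, 13, 21] → min 13
[23, 23, 24, 13, 21, 14] → min 13
[23, 24, 13, 21, 14, 8] → min 8
[24, 13, 21, 14, 8, 4] → min 4
[13, 21, 14, 8, 4, 5] → min 4
[21, 14, 8, 4, 5, 7] → min 4
Greatest of these is 14.

14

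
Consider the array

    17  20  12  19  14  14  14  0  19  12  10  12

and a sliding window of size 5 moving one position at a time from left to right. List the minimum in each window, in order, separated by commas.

12, 12, 12, 0, 0, 0, 0, 0

Sliding a size-5 window across the 12 values:
(17, 20, 12, 19, 14) → min 12
(20, 12, 19, 14, 14) → min 12
(12, 19, 14, 14, 14) → min 12
(19, 14, 14, 14, 0) → min 0
(14, 14, 14, 0, 19) → min 0
(14, 14, 0, 19, 12) → min 0
(14, 0, 19, 12, 10) → min 0
(0, 19, 12, 10, 12) → min 0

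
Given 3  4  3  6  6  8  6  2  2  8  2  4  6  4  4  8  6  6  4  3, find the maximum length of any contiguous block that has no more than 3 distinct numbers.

8

add 3: window [3] (1 distinct), len 1
add 4: window [3, 4] (2 distinct), len 2
add 3: window [3, 4, 3] (2 distinct), len 3
add 6: window [3, 4, 3, 6] (3 distinct), len 4
add 6: window [3, 4, 3, 6, 6] (3 distinct), len 5
add 8: window [3, 6, 6, 8] (3 distinct), len 4
add 6: window [3, 6, 6, 8, 6] (3 distinct), len 5
add 2: window [6, 6, 8, 6, 2] (3 distinct), len 5
add 2: window [6, 6, 8, 6, 2, 2] (3 distinct), len 6
add 8: window [6, 6, 8, 6, 2, 2, 8] (3 distinct), len 7
add 2: window [6, 6, 8, 6, 2, 2, 8, 2] (3 distinct), len 8
add 4: window [2, 2, 8, 2, 4] (3 distinct), len 5
add 6: window [2, 4, 6] (3 distinct), len 3
add 4: window [2, 4, 6, 4] (3 distinct), len 4
add 4: window [2, 4, 6, 4, 4] (3 distinct), len 5
add 8: window [4, 6, 4, 4, 8] (3 distinct), len 5
add 6: window [4, 6, 4, 4, 8, 6] (3 distinct), len 6
add 6: window [4, 6, 4, 4, 8, 6, 6] (3 distinct), len 7
add 4: window [4, 6, 4, 4, 8, 6, 6, 4] (3 distinct), len 8
add 3: window [6, 6, 4, 3] (3 distinct), len 4
Longest length with ≤3 distinct: 8.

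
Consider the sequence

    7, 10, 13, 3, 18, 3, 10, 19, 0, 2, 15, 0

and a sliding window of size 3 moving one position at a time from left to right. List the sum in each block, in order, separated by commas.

30, 26, 34, 24, 31, 32, 29, 21, 17, 17

[7, 10, 13] → sum 30
[10, 13, 3] → sum 26
[13, 3, 18] → sum 34
[3, 18, 3] → sum 24
[18, 3, 10] → sum 31
[3, 10, 19] → sum 32
[10, 19, 0] → sum 29
[19, 0, 2] → sum 21
[0, 2, 15] → sum 17
[2, 15, 0] → sum 17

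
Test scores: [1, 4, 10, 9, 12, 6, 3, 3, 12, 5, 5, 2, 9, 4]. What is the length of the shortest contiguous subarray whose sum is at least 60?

8

add 1: running sum 1 < 60
add 4: running sum 5 < 60
add 10: running sum 15 < 60
add 9: running sum 24 < 60
add 12: running sum 36 < 60
add 6: running sum 42 < 60
add 3: running sum 45 < 60
add 3: running sum 48 < 60
add 12: shortest ending here [1, 4, 10, 9, 12, 6, 3, 3, 12] sum 60, len 9
add 5: shortest ending here [10, 9, 12, 6, 3, 3, 12, 5] sum 60, len 8
add 5: shortest ending here [10, 9, 12, 6, 3, 3, 12, 5, 5] sum 65, len 9
add 2: shortest ending here [10, 9, 12, 6, 3, 3, 12, 5, 5, 2] sum 67, len 10
add 9: shortest ending here [9, 12, 6, 3, 3, 12, 5, 5, 2, 9] sum 66, len 10
add 4: shortest ending here [12, 6, 3, 3, 12, 5, 5, 2, 9, 4] sum 61, len 10
Shortest qualifying length: 8.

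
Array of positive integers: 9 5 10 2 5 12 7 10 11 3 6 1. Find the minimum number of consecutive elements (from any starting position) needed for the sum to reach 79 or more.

Extend right; whenever the sum reaches 79, record the length and shrink from the left:
add 9: running sum 9 < 79
add 5: running sum 14 < 79
add 10: running sum 24 < 79
add 2: running sum 26 < 79
add 5: running sum 31 < 79
add 12: running sum 43 < 79
add 7: running sum 50 < 79
add 10: running sum 60 < 79
add 11: running sum 71 < 79
add 3: running sum 74 < 79
add 6: shortest ending here [9, 5, 10, 2, 5, 12, 7, 10, 11, 3, 6] sum 80, len 11
add 1: shortest ending here [9, 5, 10, 2, 5, 12, 7, 10, 11, 3, 6, 1] sum 81, len 12
Shortest qualifying length: 11.

11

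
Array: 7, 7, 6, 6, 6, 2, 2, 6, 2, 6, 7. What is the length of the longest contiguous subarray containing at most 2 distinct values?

[7] 1 distinct, len 1
[7, 7] 1 distinct, len 2
[7, 7, 6] 2 distinct, len 3
[7, 7, 6, 6] 2 distinct, len 4
[7, 7, 6, 6, 6] 2 distinct, len 5
[6, 6, 6, 2] 2 distinct, len 4
[6, 6, 6, 2, 2] 2 distinct, len 5
[6, 6, 6, 2, 2, 6] 2 distinct, len 6
[6, 6, 6, 2, 2, 6, 2] 2 distinct, len 7
[6, 6, 6, 2, 2, 6, 2, 6] 2 distinct, len 8
[6, 7] 2 distinct, len 2
Longest length with ≤2 distinct: 8.

8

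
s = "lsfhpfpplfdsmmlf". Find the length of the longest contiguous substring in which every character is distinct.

[l] len 1
[l, s] len 2
[l, s, f] len 3
[l, s, f, h] len 4
[l, s, f, h, p] len 5
[h, p, f] len 3
[f, p] len 2
[p] len 1
[p, l] len 2
[p, l, f] len 3
[p, l, f, d] len 4
[p, l, f, d, s] len 5
[p, l, f, d, s, m] len 6
[m] len 1
[m, l] len 2
[m, l, f] len 3
Longest all-distinct length: 6.

6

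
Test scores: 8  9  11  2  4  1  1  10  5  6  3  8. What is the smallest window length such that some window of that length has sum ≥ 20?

add 8: running sum 8 < 20
add 9: running sum 17 < 20
add 11: shortest ending here [9, 11] sum 20, len 2
add 2: shortest ending here [9, 11, 2] sum 22, len 3
add 4: shortest ending here [9, 11, 2, 4] sum 26, len 4
add 1: shortest ending here [9, 11, 2, 4, 1] sum 27, len 5
add 1: shortest ending here [9, 11, 2, 4, 1, 1] sum 28, len 6
add 10: shortest ending here [11, 2, 4, 1, 1, 10] sum 29, len 6
add 5: shortest ending here [4, 1, 1, 10, 5] sum 21, len 5
add 6: shortest ending here [10, 5, 6] sum 21, len 3
add 3: shortest ending here [10, 5, 6, 3] sum 24, len 4
add 8: shortest ending here [5, 6, 3, 8] sum 22, len 4
Shortest qualifying length: 2.

2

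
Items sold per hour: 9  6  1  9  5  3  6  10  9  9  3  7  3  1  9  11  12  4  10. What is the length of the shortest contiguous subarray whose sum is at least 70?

add 9: running sum 9 < 70
add 6: running sum 15 < 70
add 1: running sum 16 < 70
add 9: running sum 25 < 70
add 5: running sum 30 < 70
add 3: running sum 33 < 70
add 6: running sum 39 < 70
add 10: running sum 49 < 70
add 9: running sum 58 < 70
add 9: running sum 67 < 70
end 10: [9, 6, 1, 9, 5, 3, 6, 10, 9, 9, 3] sum 70, len 11
end 11: [9, 6, 1, 9, 5, 3, 6, 10, 9, 9, 3, 7] sum 77, len 12
end 12: [6, 1, 9, 5, 3, 6, 10, 9, 9, 3, 7, 3] sum 71, len 12
end 13: [6, 1, 9, 5, 3, 6, 10, 9, 9, 3, 7, 3, 1] sum 72, len 13
end 14: [9, 5, 3, 6, 10, 9, 9, 3, 7, 3, 1, 9] sum 74, len 12
end 15: [3, 6, 10, 9, 9, 3, 7, 3, 1, 9, 11] sum 71, len 11
end 16: [10, 9, 9, 3, 7, 3, 1, 9, 11, 12] sum 74, len 10
end 17: [10, 9, 9, 3, 7, 3, 1, 9, 11, 12, 4] sum 78, len 11
end 18: [9, 9, 3, 7, 3, 1, 9, 11, 12, 4, 10] sum 78, len 11
Shortest qualifying length: 10.

10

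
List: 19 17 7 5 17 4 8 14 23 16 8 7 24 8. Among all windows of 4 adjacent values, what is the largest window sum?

61

[19, 17, 7, 5] → sum 48
[17, 7, 5, 17] → sum 46
[7, 5, 17, 4] → sum 33
[5, 17, 4, 8] → sum 34
[17, 4, 8, 14] → sum 43
[4, 8, 14, 23] → sum 49
[8, 14, 23, 16] → sum 61
[14, 23, 16, 8] → sum 61
[23, 16, 8, 7] → sum 54
[16, 8, 7, 24] → sum 55
[8, 7, 24, 8] → sum 47
Largest of these is 61.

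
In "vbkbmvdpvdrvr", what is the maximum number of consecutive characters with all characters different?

6

[v] len 1
[v, b] len 2
[v, b, k] len 3
[k, b] len 2
[k, b, m] len 3
[k, b, m, v] len 4
[k, b, m, v, d] len 5
[k, b, m, v, d, p] len 6
[d, p, v] len 3
[p, v, d] len 3
[p, v, d, r] len 4
[d, r, v] len 3
[v, r] len 2
Longest all-distinct length: 6.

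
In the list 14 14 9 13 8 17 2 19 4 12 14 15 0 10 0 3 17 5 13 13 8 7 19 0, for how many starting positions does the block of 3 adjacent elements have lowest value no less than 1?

[14, 14, 9] → min 9  ≥ 1 ✓
[14, 9, 13] → min 9  ≥ 1 ✓
[9, 13, 8] → min 8  ≥ 1 ✓
[13, 8, 17] → min 8  ≥ 1 ✓
[8, 17, 2] → min 2  ≥ 1 ✓
[17, 2, 19] → min 2  ≥ 1 ✓
[2, 19, 4] → min 2  ≥ 1 ✓
[19, 4, 12] → min 4  ≥ 1 ✓
[4, 12, 14] → min 4  ≥ 1 ✓
[12, 14, 15] → min 12  ≥ 1 ✓
[14, 15, 0] → min 0
[15, 0, 10] → min 0
[0, 10, 0] → min 0
[10, 0, 3] → min 0
[0, 3, 17] → min 0
[3, 17, 5] → min 3  ≥ 1 ✓
[17, 5, 13] → min 5  ≥ 1 ✓
[5, 13, 13] → min 5  ≥ 1 ✓
[13, 13, 8] → min 8  ≥ 1 ✓
[13, 8, 7] → min 7  ≥ 1 ✓
[8, 7, 19] → min 7  ≥ 1 ✓
[7, 19, 0] → min 0
16 windows satisfy the condition.

16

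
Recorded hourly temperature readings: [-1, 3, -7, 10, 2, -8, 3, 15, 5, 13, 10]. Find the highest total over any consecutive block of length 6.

Each size-6 window and its sum:
-1 3 -7 10 2 -8 → sum -1
3 -7 10 2 -8 3 → sum 3
-7 10 2 -8 3 15 → sum 15
10 2 -8 3 15 5 → sum 27
2 -8 3 15 5 13 → sum 30
-8 3 15 5 13 10 → sum 38
Highest of these is 38.

38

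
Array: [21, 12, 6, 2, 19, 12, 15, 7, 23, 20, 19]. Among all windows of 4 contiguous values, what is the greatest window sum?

69

21 12 6 2 → sum 41
12 6 2 19 → sum 39
6 2 19 12 → sum 39
2 19 12 15 → sum 48
19 12 15 7 → sum 53
12 15 7 23 → sum 57
15 7 23 20 → sum 65
7 23 20 19 → sum 69
Greatest of these is 69.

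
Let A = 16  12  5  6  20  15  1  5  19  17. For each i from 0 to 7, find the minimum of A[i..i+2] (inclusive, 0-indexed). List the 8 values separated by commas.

5, 5, 5, 6, 1, 1, 1, 5

(16, 12, 5) → min 5
(12, 5, 6) → min 5
(5, 6, 20) → min 5
(6, 20, 15) → min 6
(20, 15, 1) → min 1
(15, 1, 5) → min 1
(1, 5, 19) → min 1
(5, 19, 17) → min 5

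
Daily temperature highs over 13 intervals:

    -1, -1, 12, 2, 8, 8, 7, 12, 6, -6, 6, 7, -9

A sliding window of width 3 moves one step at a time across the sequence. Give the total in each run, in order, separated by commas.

10, 13, 22, 18, 23, 27, 25, 12, 6, 7, 4

[-1, -1, 12] → sum 10
[-1, 12, 2] → sum 13
[12, 2, 8] → sum 22
[2, 8, 8] → sum 18
[8, 8, 7] → sum 23
[8, 7, 12] → sum 27
[7, 12, 6] → sum 25
[12, 6, -6] → sum 12
[6, -6, 6] → sum 6
[-6, 6, 7] → sum 7
[6, 7, -9] → sum 4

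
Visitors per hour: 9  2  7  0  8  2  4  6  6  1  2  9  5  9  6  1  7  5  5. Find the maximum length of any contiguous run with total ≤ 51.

add 9: [9] sum 9, len 1
add 2: [9, 2] sum 11, len 2
add 7: [9, 2, 7] sum 18, len 3
add 0: [9, 2, 7, 0] sum 18, len 4
add 8: [9, 2, 7, 0, 8] sum 26, len 5
add 2: [9, 2, 7, 0, 8, 2] sum 28, len 6
add 4: [9, 2, 7, 0, 8, 2, 4] sum 32, len 7
add 6: [9, 2, 7, 0, 8, 2, 4, 6] sum 38, len 8
add 6: [9, 2, 7, 0, 8, 2, 4, 6, 6] sum 44, len 9
add 1: [9, 2, 7, 0, 8, 2, 4, 6, 6, 1] sum 45, len 10
add 2: [9, 2, 7, 0, 8, 2, 4, 6, 6, 1, 2] sum 47, len 11
add 9: [2, 7, 0, 8, 2, 4, 6, 6, 1, 2, 9] sum 47, len 11
add 5: [7, 0, 8, 2, 4, 6, 6, 1, 2, 9, 5] sum 50, len 11
add 9: [2, 4, 6, 6, 1, 2, 9, 5, 9] sum 44, len 9
add 6: [2, 4, 6, 6, 1, 2, 9, 5, 9, 6] sum 50, len 10
add 1: [2, 4, 6, 6, 1, 2, 9, 5, 9, 6, 1] sum 51, len 11
add 7: [6, 1, 2, 9, 5, 9, 6, 1, 7] sum 46, len 9
add 5: [6, 1, 2, 9, 5, 9, 6, 1, 7, 5] sum 51, len 10
add 5: [1, 2, 9, 5, 9, 6, 1, 7, 5, 5] sum 50, len 10
Longest length seen: 11.

11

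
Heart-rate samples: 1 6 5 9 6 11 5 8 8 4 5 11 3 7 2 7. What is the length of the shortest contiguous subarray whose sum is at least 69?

10

add 1: running sum 1 < 69
add 6: running sum 7 < 69
add 5: running sum 12 < 69
add 9: running sum 21 < 69
add 6: running sum 27 < 69
add 11: running sum 38 < 69
add 5: running sum 43 < 69
add 8: running sum 51 < 69
add 8: running sum 59 < 69
add 4: running sum 63 < 69
add 5: running sum 68 < 69
add 11: shortest ending here [5, 9, 6, 11, 5, 8, 8, 4, 5, 11] sum 72, len 10
add 3: shortest ending here [9, 6, 11, 5, 8, 8, 4, 5, 11, 3] sum 70, len 10
add 7: shortest ending here [9, 6, 11, 5, 8, 8, 4, 5, 11, 3, 7] sum 77, len 11
add 2: shortest ending here [6, 11, 5, 8, 8, 4, 5, 11, 3, 7, 2] sum 70, len 11
add 7: shortest ending here [11, 5, 8, 8, 4, 5, 11, 3, 7, 2, 7] sum 71, len 11
Shortest qualifying length: 10.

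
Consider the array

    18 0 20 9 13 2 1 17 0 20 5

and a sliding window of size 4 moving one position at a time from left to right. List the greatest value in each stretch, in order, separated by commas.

20, 20, 20, 13, 17, 17, 20, 20

[18, 0, 20, 9] → max 20
[0, 20, 9, 13] → max 20
[20, 9, 13, 2] → max 20
[9, 13, 2, 1] → max 13
[13, 2, 1, 17] → max 17
[2, 1, 17, 0] → max 17
[1, 17, 0, 20] → max 20
[17, 0, 20, 5] → max 20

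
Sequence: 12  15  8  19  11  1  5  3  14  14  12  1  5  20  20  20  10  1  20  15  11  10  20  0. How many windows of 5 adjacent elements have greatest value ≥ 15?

15

12 15 8 19 11 → max 19  ≥ 15 ✓
15 8 19 11 1 → max 19  ≥ 15 ✓
8 19 11 1 5 → max 19  ≥ 15 ✓
19 11 1 5 3 → max 19  ≥ 15 ✓
11 1 5 3 14 → max 14
1 5 3 14 14 → max 14
5 3 14 14 12 → max 14
3 14 14 12 1 → max 14
14 14 12 1 5 → max 14
14 12 1 5 20 → max 20  ≥ 15 ✓
12 1 5 20 20 → max 20  ≥ 15 ✓
1 5 20 20 20 → max 20  ≥ 15 ✓
5 20 20 20 10 → max 20  ≥ 15 ✓
20 20 20 10 1 → max 20  ≥ 15 ✓
20 20 10 1 20 → max 20  ≥ 15 ✓
20 10 1 20 15 → max 20  ≥ 15 ✓
10 1 20 15 11 → max 20  ≥ 15 ✓
1 20 15 11 10 → max 20  ≥ 15 ✓
20 15 11 10 20 → max 20  ≥ 15 ✓
15 11 10 20 0 → max 20  ≥ 15 ✓
15 windows satisfy the condition.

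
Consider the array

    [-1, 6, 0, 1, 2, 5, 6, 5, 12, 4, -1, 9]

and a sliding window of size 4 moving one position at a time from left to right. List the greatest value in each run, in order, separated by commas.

6, 6, 5, 6, 6, 12, 12, 12, 12

Sliding a size-4 window across the 12 values:
[-1, 6, 0, 1] → max 6
[6, 0, 1, 2] → max 6
[0, 1, 2, 5] → max 5
[1, 2, 5, 6] → max 6
[2, 5, 6, 5] → max 6
[5, 6, 5, 12] → max 12
[6, 5, 12, 4] → max 12
[5, 12, 4, -1] → max 12
[12, 4, -1, 9] → max 12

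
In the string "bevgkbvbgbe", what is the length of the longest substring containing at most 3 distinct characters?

5

Extend right; when distinct count exceeds 3, shrink from the left:
add b: window [b] (1 distinct), len 1
add e: window [b, e] (2 distinct), len 2
add v: window [b, e, v] (3 distinct), len 3
add g: window [e, v, g] (3 distinct), len 3
add k: window [v, g, k] (3 distinct), len 3
add b: window [g, k, b] (3 distinct), len 3
add v: window [k, b, v] (3 distinct), len 3
add b: window [k, b, v, b] (3 distinct), len 4
add g: window [b, v, b, g] (3 distinct), len 4
add b: window [b, v, b, g, b] (3 distinct), len 5
add e: window [b, g, b, e] (3 distinct), len 4
Longest length with ≤3 distinct: 5.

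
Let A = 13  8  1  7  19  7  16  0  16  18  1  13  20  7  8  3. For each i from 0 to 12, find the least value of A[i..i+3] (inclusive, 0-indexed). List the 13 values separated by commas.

1, 1, 1, 7, 0, 0, 0, 0, 1, 1, 1, 7, 3

13 8 1 7 → min 1
8 1 7 19 → min 1
1 7 19 7 → min 1
7 19 7 16 → min 7
19 7 16 0 → min 0
7 16 0 16 → min 0
16 0 16 18 → min 0
0 16 18 1 → min 0
16 18 1 13 → min 1
18 1 13 20 → min 1
1 13 20 7 → min 1
13 20 7 8 → min 7
20 7 8 3 → min 3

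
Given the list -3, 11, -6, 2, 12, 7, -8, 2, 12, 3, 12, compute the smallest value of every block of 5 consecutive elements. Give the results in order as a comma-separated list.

-6, -6, -8, -8, -8, -8, -8

(-3, 11, -6, 2, 12) → min -6
(11, -6, 2, 12, 7) → min -6
(-6, 2, 12, 7, -8) → min -8
(2, 12, 7, -8, 2) → min -8
(12, 7, -8, 2, 12) → min -8
(7, -8, 2, 12, 3) → min -8
(-8, 2, 12, 3, 12) → min -8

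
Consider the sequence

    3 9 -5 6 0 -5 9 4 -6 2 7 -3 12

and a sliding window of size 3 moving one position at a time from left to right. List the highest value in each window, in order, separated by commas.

3 9 -5 → max 9
9 -5 6 → max 9
-5 6 0 → max 6
6 0 -5 → max 6
0 -5 9 → max 9
-5 9 4 → max 9
9 4 -6 → max 9
4 -6 2 → max 4
-6 2 7 → max 7
2 7 -3 → max 7
7 -3 12 → max 12

9, 9, 6, 6, 9, 9, 9, 4, 7, 7, 12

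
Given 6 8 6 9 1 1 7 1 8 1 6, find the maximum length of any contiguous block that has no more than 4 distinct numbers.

[6] 1 distinct, len 1
[6, 8] 2 distinct, len 2
[6, 8, 6] 2 distinct, len 3
[6, 8, 6, 9] 3 distinct, len 4
[6, 8, 6, 9, 1] 4 distinct, len 5
[6, 8, 6, 9, 1, 1] 4 distinct, len 6
[6, 9, 1, 1, 7] 4 distinct, len 5
[6, 9, 1, 1, 7, 1] 4 distinct, len 6
[9, 1, 1, 7, 1, 8] 4 distinct, len 6
[9, 1, 1, 7, 1, 8, 1] 4 distinct, len 7
[1, 1, 7, 1, 8, 1, 6] 4 distinct, len 7
Longest length with ≤4 distinct: 7.

7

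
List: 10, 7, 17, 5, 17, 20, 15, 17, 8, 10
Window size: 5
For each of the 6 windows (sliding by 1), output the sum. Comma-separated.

(10, 7, 17, 5, 17) → sum 56
(7, 17, 5, 17, 20) → sum 66
(17, 5, 17, 20, 15) → sum 74
(5, 17, 20, 15, 17) → sum 74
(17, 20, 15, 17, 8) → sum 77
(20, 15, 17, 8, 10) → sum 70

56, 66, 74, 74, 77, 70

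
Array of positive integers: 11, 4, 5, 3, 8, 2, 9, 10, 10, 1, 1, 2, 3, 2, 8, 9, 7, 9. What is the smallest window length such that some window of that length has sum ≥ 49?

8

add 11: running sum 11 < 49
add 4: running sum 15 < 49
add 5: running sum 20 < 49
add 3: running sum 23 < 49
add 8: running sum 31 < 49
add 2: running sum 33 < 49
add 9: running sum 42 < 49
add 10: shortest ending here [11, 4, 5, 3, 8, 2, 9, 10] sum 52, len 8
add 10: shortest ending here [4, 5, 3, 8, 2, 9, 10, 10] sum 51, len 8
add 1: shortest ending here [4, 5, 3, 8, 2, 9, 10, 10, 1] sum 52, len 9
add 1: shortest ending here [5, 3, 8, 2, 9, 10, 10, 1, 1] sum 49, len 9
add 2: shortest ending here [5, 3, 8, 2, 9, 10, 10, 1, 1, 2] sum 51, len 10
add 3: shortest ending here [3, 8, 2, 9, 10, 10, 1, 1, 2, 3] sum 49, len 10
add 2: shortest ending here [3, 8, 2, 9, 10, 10, 1, 1, 2, 3, 2] sum 51, len 11
add 8: shortest ending here [8, 2, 9, 10, 10, 1, 1, 2, 3, 2, 8] sum 56, len 11
add 9: shortest ending here [9, 10, 10, 1, 1, 2, 3, 2, 8, 9] sum 55, len 10
add 7: shortest ending here [10, 10, 1, 1, 2, 3, 2, 8, 9, 7] sum 53, len 10
add 9: shortest ending here [10, 1, 1, 2, 3, 2, 8, 9, 7, 9] sum 52, len 10
Shortest qualifying length: 8.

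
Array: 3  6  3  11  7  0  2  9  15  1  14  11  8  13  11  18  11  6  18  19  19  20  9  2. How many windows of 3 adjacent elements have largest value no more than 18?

17

(3, 6, 3) → max 6  ≤ 18 ✓
(6, 3, 11) → max 11  ≤ 18 ✓
(3, 11, 7) → max 11  ≤ 18 ✓
(11, 7, 0) → max 11  ≤ 18 ✓
(7, 0, 2) → max 7  ≤ 18 ✓
(0, 2, 9) → max 9  ≤ 18 ✓
(2, 9, 15) → max 15  ≤ 18 ✓
(9, 15, 1) → max 15  ≤ 18 ✓
(15, 1, 14) → max 15  ≤ 18 ✓
(1, 14, 11) → max 14  ≤ 18 ✓
(14, 11, 8) → max 14  ≤ 18 ✓
(11, 8, 13) → max 13  ≤ 18 ✓
(8, 13, 11) → max 13  ≤ 18 ✓
(13, 11, 18) → max 18  ≤ 18 ✓
(11, 18, 11) → max 18  ≤ 18 ✓
(18, 11, 6) → max 18  ≤ 18 ✓
(11, 6, 18) → max 18  ≤ 18 ✓
(6, 18, 19) → max 19
(18, 19, 19) → max 19
(19, 19, 20) → max 20
(19, 20, 9) → max 20
(20, 9, 2) → max 20
17 windows satisfy the condition.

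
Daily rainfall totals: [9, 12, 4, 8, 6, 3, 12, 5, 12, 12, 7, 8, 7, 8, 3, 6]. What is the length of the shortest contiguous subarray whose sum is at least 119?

add 9: running sum 9 < 119
add 12: running sum 21 < 119
add 4: running sum 25 < 119
add 8: running sum 33 < 119
add 6: running sum 39 < 119
add 3: running sum 42 < 119
add 12: running sum 54 < 119
add 5: running sum 59 < 119
add 12: running sum 71 < 119
add 12: running sum 83 < 119
add 7: running sum 90 < 119
add 8: running sum 98 < 119
add 7: running sum 105 < 119
add 8: running sum 113 < 119
add 3: running sum 116 < 119
end 15: [9, 12, 4, 8, 6, 3, 12, 5, 12, 12, 7, 8, 7, 8, 3, 6] sum 122, len 16
Shortest qualifying length: 16.

16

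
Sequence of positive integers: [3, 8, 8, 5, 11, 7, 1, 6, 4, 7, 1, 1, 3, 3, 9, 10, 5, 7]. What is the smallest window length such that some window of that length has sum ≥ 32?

4

Extend right; whenever the sum reaches 32, record the length and shrink from the left:
add 3: running sum 3 < 32
add 8: running sum 11 < 32
add 8: running sum 19 < 32
add 5: running sum 24 < 32
add 11: shortest ending here [8, 8, 5, 11] sum 32, len 4
add 7: shortest ending here [8, 8, 5, 11, 7] sum 39, len 5
add 1: shortest ending here [8, 5, 11, 7, 1] sum 32, len 5
add 6: shortest ending here [8, 5, 11, 7, 1, 6] sum 38, len 6
add 4: shortest ending here [5, 11, 7, 1, 6, 4] sum 34, len 6
add 7: shortest ending here [11, 7, 1, 6, 4, 7] sum 36, len 6
add 1: shortest ending here [11, 7, 1, 6, 4, 7, 1] sum 37, len 7
add 1: shortest ending here [11, 7, 1, 6, 4, 7, 1, 1] sum 38, len 8
add 3: shortest ending here [11, 7, 1, 6, 4, 7, 1, 1, 3] sum 41, len 9
add 3: shortest ending here [7, 1, 6, 4, 7, 1, 1, 3, 3] sum 33, len 9
add 9: shortest ending here [6, 4, 7, 1, 1, 3, 3, 9] sum 34, len 8
add 10: shortest ending here [7, 1, 1, 3, 3, 9, 10] sum 34, len 7
add 5: shortest ending here [1, 1, 3, 3, 9, 10, 5] sum 32, len 7
add 7: shortest ending here [3, 9, 10, 5, 7] sum 34, len 5
Shortest qualifying length: 4.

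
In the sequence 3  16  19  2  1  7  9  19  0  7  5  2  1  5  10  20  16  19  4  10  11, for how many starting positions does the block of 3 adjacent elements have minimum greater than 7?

2

[3, 16, 19] → min 3
[16, 19, 2] → min 2
[19, 2, 1] → min 1
[2, 1, 7] → min 1
[1, 7, 9] → min 1
[7, 9, 19] → min 7
[9, 19, 0] → min 0
[19, 0, 7] → min 0
[0, 7, 5] → min 0
[7, 5, 2] → min 2
[5, 2, 1] → min 1
[2, 1, 5] → min 1
[1, 5, 10] → min 1
[5, 10, 20] → min 5
[10, 20, 16] → min 10  > 7 ✓
[20, 16, 19] → min 16  > 7 ✓
[16, 19, 4] → min 4
[19, 4, 10] → min 4
[4, 10, 11] → min 4
2 windows satisfy the condition.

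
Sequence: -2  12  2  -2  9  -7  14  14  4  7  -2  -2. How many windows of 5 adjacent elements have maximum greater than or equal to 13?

(-2, 12, 2, -2, 9) → max 12
(12, 2, -2, 9, -7) → max 12
(2, -2, 9, -7, 14) → max 14  ≥ 13 ✓
(-2, 9, -7, 14, 14) → max 14  ≥ 13 ✓
(9, -7, 14, 14, 4) → max 14  ≥ 13 ✓
(-7, 14, 14, 4, 7) → max 14  ≥ 13 ✓
(14, 14, 4, 7, -2) → max 14  ≥ 13 ✓
(14, 4, 7, -2, -2) → max 14  ≥ 13 ✓
6 windows satisfy the condition.

6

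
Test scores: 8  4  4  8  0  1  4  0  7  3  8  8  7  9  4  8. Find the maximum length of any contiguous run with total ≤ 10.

→ 8: sum 8, len 1
→ 4 (dropped 8): sum 4, len 1
→ 4: sum 8, len 2
→ 8 (dropped 4, 4): sum 8, len 1
→ 0: sum 8, len 2
→ 1: sum 9, len 3
→ 4 (dropped 8): sum 5, len 3
→ 0: sum 5, len 4
→ 7 (dropped 0, 1, 4): sum 7, len 2
→ 3: sum 10, len 3
→ 8 (dropped 0, 7, 3): sum 8, len 1
→ 8 (dropped 8): sum 8, len 1
→ 7 (dropped 8): sum 7, len 1
→ 9 (dropped 7): sum 9, len 1
→ 4 (dropped 9): sum 4, len 1
→ 8 (dropped 4): sum 8, len 1
Longest length seen: 4.

4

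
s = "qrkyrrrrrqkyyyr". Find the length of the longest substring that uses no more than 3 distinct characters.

[q] 1 distinct, len 1
[q, r] 2 distinct, len 2
[q, r, k] 3 distinct, len 3
[r, k, y] 3 distinct, len 3
[r, k, y, r] 3 distinct, len 4
[r, k, y, r, r] 3 distinct, len 5
[r, k, y, r, r, r] 3 distinct, len 6
[r, k, y, r, r, r, r] 3 distinct, len 7
[r, k, y, r, r, r, r, r] 3 distinct, len 8
[y, r, r, r, r, r, q] 3 distinct, len 7
[r, r, r, r, r, q, k] 3 distinct, len 7
[q, k, y] 3 distinct, len 3
[q, k, y, y] 3 distinct, len 4
[q, k, y, y, y] 3 distinct, len 5
[k, y, y, y, r] 3 distinct, len 5
Longest length with ≤3 distinct: 8.

8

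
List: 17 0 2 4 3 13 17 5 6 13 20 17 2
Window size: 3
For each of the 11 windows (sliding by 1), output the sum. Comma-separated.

(17, 0, 2) → sum 19
(0, 2, 4) → sum 6
(2, 4, 3) → sum 9
(4, 3, 13) → sum 20
(3, 13, 17) → sum 33
(13, 17, 5) → sum 35
(17, 5, 6) → sum 28
(5, 6, 13) → sum 24
(6, 13, 20) → sum 39
(13, 20, 17) → sum 50
(20, 17, 2) → sum 39

19, 6, 9, 20, 33, 35, 28, 24, 39, 50, 39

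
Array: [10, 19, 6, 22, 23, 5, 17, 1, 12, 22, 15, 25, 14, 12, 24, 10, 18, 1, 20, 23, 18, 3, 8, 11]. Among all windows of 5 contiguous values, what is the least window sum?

57

Window sums for each of the 20 positions:
[10, 19, 6, 22, 23] → sum 80
[19, 6, 22, 23, 5] → sum 75
[6, 22, 23, 5, 17] → sum 73
[22, 23, 5, 17, 1] → sum 68
[23, 5, 17, 1, 12] → sum 58
[5, 17, 1, 12, 22] → sum 57
[17, 1, 12, 22, 15] → sum 67
[1, 12, 22, 15, 25] → sum 75
[12, 22, 15, 25, 14] → sum 88
[22, 15, 25, 14, 12] → sum 88
[15, 25, 14, 12, 24] → sum 90
[25, 14, 12, 24, 10] → sum 85
[14, 12, 24, 10, 18] → sum 78
[12, 24, 10, 18, 1] → sum 65
[24, 10, 18, 1, 20] → sum 73
[10, 18, 1, 20, 23] → sum 72
[18, 1, 20, 23, 18] → sum 80
[1, 20, 23, 18, 3] → sum 65
[20, 23, 18, 3, 8] → sum 72
[23, 18, 3, 8, 11] → sum 63
Least of these is 57.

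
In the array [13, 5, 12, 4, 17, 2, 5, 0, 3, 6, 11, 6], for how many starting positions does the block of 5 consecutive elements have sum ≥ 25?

(13, 5, 12, 4, 17) → sum 51  ≥ 25 ✓
(5, 12, 4, 17, 2) → sum 40  ≥ 25 ✓
(12, 4, 17, 2, 5) → sum 40  ≥ 25 ✓
(4, 17, 2, 5, 0) → sum 28  ≥ 25 ✓
(17, 2, 5, 0, 3) → sum 27  ≥ 25 ✓
(2, 5, 0, 3, 6) → sum 16
(5, 0, 3, 6, 11) → sum 25  ≥ 25 ✓
(0, 3, 6, 11, 6) → sum 26  ≥ 25 ✓
7 windows satisfy the condition.

7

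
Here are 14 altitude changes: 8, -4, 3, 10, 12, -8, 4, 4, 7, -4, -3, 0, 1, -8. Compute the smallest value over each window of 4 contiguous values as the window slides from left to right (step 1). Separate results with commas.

-4, -4, -8, -8, -8, -8, -4, -4, -4, -4, -8

Sliding a size-4 window across the 14 values:
(8, -4, 3, 10) → min -4
(-4, 3, 10, 12) → min -4
(3, 10, 12, -8) → min -8
(10, 12, -8, 4) → min -8
(12, -8, 4, 4) → min -8
(-8, 4, 4, 7) → min -8
(4, 4, 7, -4) → min -4
(4, 7, -4, -3) → min -4
(7, -4, -3, 0) → min -4
(-4, -3, 0, 1) → min -4
(-3, 0, 1, -8) → min -8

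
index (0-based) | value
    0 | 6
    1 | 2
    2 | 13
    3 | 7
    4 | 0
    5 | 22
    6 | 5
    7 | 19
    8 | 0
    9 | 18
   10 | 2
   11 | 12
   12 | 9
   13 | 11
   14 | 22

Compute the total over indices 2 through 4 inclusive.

Elements at indices 2..4: 13, 7, 0
sum(13, 7, 0) = 20

20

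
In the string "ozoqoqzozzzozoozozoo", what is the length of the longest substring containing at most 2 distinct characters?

[o] 1 distinct, len 1
[o, z] 2 distinct, len 2
[o, z, o] 2 distinct, len 3
[o, q] 2 distinct, len 2
[o, q, o] 2 distinct, len 3
[o, q, o, q] 2 distinct, len 4
[q, z] 2 distinct, len 2
[z, o] 2 distinct, len 2
[z, o, z] 2 distinct, len 3
[z, o, z, z] 2 distinct, len 4
[z, o, z, z, z] 2 distinct, len 5
[z, o, z, z, z, o] 2 distinct, len 6
[z, o, z, z, z, o, z] 2 distinct, len 7
[z, o, z, z, z, o, z, o] 2 distinct, len 8
[z, o, z, z, z, o, z, o, o] 2 distinct, len 9
[z, o, z, z, z, o, z, o, o, z] 2 distinct, len 10
[z, o, z, z, z, o, z, o, o, z, o] 2 distinct, len 11
[z, o, z, z, z, o, z, o, o, z, o, z] 2 distinct, len 12
[z, o, z, z, z, o, z, o, o, z, o, z, o] 2 distinct, len 13
[z, o, z, z, z, o, z, o, o, z, o, z, o, o] 2 distinct, len 14
Longest length with ≤2 distinct: 14.

14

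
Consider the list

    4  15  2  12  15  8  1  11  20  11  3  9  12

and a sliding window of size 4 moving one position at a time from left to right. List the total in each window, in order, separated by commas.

[4, 15, 2, 12] → sum 33
[15, 2, 12, 15] → sum 44
[2, 12, 15, 8] → sum 37
[12, 15, 8, 1] → sum 36
[15, 8, 1, 11] → sum 35
[8, 1, 11, 20] → sum 40
[1, 11, 20, 11] → sum 43
[11, 20, 11, 3] → sum 45
[20, 11, 3, 9] → sum 43
[11, 3, 9, 12] → sum 35

33, 44, 37, 36, 35, 40, 43, 45, 43, 35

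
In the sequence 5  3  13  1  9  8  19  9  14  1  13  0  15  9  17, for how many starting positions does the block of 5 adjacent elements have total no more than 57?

10

5 3 13 1 9 → sum 31  ≤ 57 ✓
3 13 1 9 8 → sum 34  ≤ 57 ✓
13 1 9 8 19 → sum 50  ≤ 57 ✓
1 9 8 19 9 → sum 46  ≤ 57 ✓
9 8 19 9 14 → sum 59
8 19 9 14 1 → sum 51  ≤ 57 ✓
19 9 14 1 13 → sum 56  ≤ 57 ✓
9 14 1 13 0 → sum 37  ≤ 57 ✓
14 1 13 0 15 → sum 43  ≤ 57 ✓
1 13 0 15 9 → sum 38  ≤ 57 ✓
13 0 15 9 17 → sum 54  ≤ 57 ✓
10 windows satisfy the condition.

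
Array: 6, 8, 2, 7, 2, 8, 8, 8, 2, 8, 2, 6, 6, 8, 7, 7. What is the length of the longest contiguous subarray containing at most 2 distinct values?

7

Extend right; when distinct count exceeds 2, shrink from the left:
[6] 1 distinct, len 1
[6, 8] 2 distinct, len 2
[8, 2] 2 distinct, len 2
[2, 7] 2 distinct, len 2
[2, 7, 2] 2 distinct, len 3
[2, 8] 2 distinct, len 2
[2, 8, 8] 2 distinct, len 3
[2, 8, 8, 8] 2 distinct, len 4
[2, 8, 8, 8, 2] 2 distinct, len 5
[2, 8, 8, 8, 2, 8] 2 distinct, len 6
[2, 8, 8, 8, 2, 8, 2] 2 distinct, len 7
[2, 6] 2 distinct, len 2
[2, 6, 6] 2 distinct, len 3
[6, 6, 8] 2 distinct, len 3
[8, 7] 2 distinct, len 2
[8, 7, 7] 2 distinct, len 3
Longest length with ≤2 distinct: 7.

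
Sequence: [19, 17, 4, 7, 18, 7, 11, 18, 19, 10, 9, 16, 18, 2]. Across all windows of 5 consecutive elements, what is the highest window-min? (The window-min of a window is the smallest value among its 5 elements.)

9

Window mins for each of the 10 positions:
19 17 4 7 18 → min 4
17 4 7 18 7 → min 4
4 7 18 7 11 → min 4
7 18 7 11 18 → min 7
18 7 11 18 19 → min 7
7 11 18 19 10 → min 7
11 18 19 10 9 → min 9
18 19 10 9 16 → min 9
19 10 9 16 18 → min 9
10 9 16 18 2 → min 2
Highest of these is 9.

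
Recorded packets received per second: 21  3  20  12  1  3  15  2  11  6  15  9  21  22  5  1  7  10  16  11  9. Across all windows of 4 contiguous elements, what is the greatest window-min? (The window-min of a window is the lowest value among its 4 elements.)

9

Window mins for each of the 18 positions:
(21, 3, 20, 12) → min 3
(3, 20, 12, 1) → min 1
(20, 12, 1, 3) → min 1
(12, 1, 3, 15) → min 1
(1, 3, 15, 2) → min 1
(3, 15, 2, 11) → min 2
(15, 2, 11, 6) → min 2
(2, 11, 6, 15) → min 2
(11, 6, 15, 9) → min 6
(6, 15, 9, 21) → min 6
(15, 9, 21, 22) → min 9
(9, 21, 22, 5) → min 5
(21, 22, 5, 1) → min 1
(22, 5, 1, 7) → min 1
(5, 1, 7, 10) → min 1
(1, 7, 10, 16) → min 1
(7, 10, 16, 11) → min 7
(10, 16, 11, 9) → min 9
Greatest of these is 9.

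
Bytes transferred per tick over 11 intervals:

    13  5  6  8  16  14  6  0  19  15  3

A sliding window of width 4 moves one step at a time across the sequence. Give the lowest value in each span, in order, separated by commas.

[13, 5, 6, 8] → min 5
[5, 6, 8, 16] → min 5
[6, 8, 16, 14] → min 6
[8, 16, 14, 6] → min 6
[16, 14, 6, 0] → min 0
[14, 6, 0, 19] → min 0
[6, 0, 19, 15] → min 0
[0, 19, 15, 3] → min 0

5, 5, 6, 6, 0, 0, 0, 0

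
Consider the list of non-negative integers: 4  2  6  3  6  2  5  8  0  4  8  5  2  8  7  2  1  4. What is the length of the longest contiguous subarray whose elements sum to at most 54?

add 4: [4] sum 4, len 1
add 2: [4, 2] sum 6, len 2
add 6: [4, 2, 6] sum 12, len 3
add 3: [4, 2, 6, 3] sum 15, len 4
add 6: [4, 2, 6, 3, 6] sum 21, len 5
add 2: [4, 2, 6, 3, 6, 2] sum 23, len 6
add 5: [4, 2, 6, 3, 6, 2, 5] sum 28, len 7
add 8: [4, 2, 6, 3, 6, 2, 5, 8] sum 36, len 8
add 0: [4, 2, 6, 3, 6, 2, 5, 8, 0] sum 36, len 9
add 4: [4, 2, 6, 3, 6, 2, 5, 8, 0, 4] sum 40, len 10
add 8: [4, 2, 6, 3, 6, 2, 5, 8, 0, 4, 8] sum 48, len 11
add 5: [4, 2, 6, 3, 6, 2, 5, 8, 0, 4, 8, 5] sum 53, len 12
add 2: [2, 6, 3, 6, 2, 5, 8, 0, 4, 8, 5, 2] sum 51, len 12
add 8: [3, 6, 2, 5, 8, 0, 4, 8, 5, 2, 8] sum 51, len 11
add 7: [2, 5, 8, 0, 4, 8, 5, 2, 8, 7] sum 49, len 10
add 2: [2, 5, 8, 0, 4, 8, 5, 2, 8, 7, 2] sum 51, len 11
add 1: [2, 5, 8, 0, 4, 8, 5, 2, 8, 7, 2, 1] sum 52, len 12
add 4: [5, 8, 0, 4, 8, 5, 2, 8, 7, 2, 1, 4] sum 54, len 12
Longest length seen: 12.

12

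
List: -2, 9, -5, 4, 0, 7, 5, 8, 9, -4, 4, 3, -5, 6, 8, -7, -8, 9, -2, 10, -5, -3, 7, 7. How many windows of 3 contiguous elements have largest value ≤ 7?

-2 9 -5 → max 9
9 -5 4 → max 9
-5 4 0 → max 4  ≤ 7 ✓
4 0 7 → max 7  ≤ 7 ✓
0 7 5 → max 7  ≤ 7 ✓
7 5 8 → max 8
5 8 9 → max 9
8 9 -4 → max 9
9 -4 4 → max 9
-4 4 3 → max 4  ≤ 7 ✓
4 3 -5 → max 4  ≤ 7 ✓
3 -5 6 → max 6  ≤ 7 ✓
-5 6 8 → max 8
6 8 -7 → max 8
8 -7 -8 → max 8
-7 -8 9 → max 9
-8 9 -2 → max 9
9 -2 10 → max 10
-2 10 -5 → max 10
10 -5 -3 → max 10
-5 -3 7 → max 7  ≤ 7 ✓
-3 7 7 → max 7  ≤ 7 ✓
8 windows satisfy the condition.

8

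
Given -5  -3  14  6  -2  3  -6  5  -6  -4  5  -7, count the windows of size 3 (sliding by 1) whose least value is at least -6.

[-5, -3, 14] → min -5  ≥ -6 ✓
[-3, 14, 6] → min -3  ≥ -6 ✓
[14, 6, -2] → min -2  ≥ -6 ✓
[6, -2, 3] → min -2  ≥ -6 ✓
[-2, 3, -6] → min -6  ≥ -6 ✓
[3, -6, 5] → min -6  ≥ -6 ✓
[-6, 5, -6] → min -6  ≥ -6 ✓
[5, -6, -4] → min -6  ≥ -6 ✓
[-6, -4, 5] → min -6  ≥ -6 ✓
[-4, 5, -7] → min -7
9 windows satisfy the condition.

9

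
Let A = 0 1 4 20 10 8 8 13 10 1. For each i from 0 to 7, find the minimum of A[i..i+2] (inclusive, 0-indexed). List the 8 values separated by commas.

[0, 1, 4] → min 0
[1, 4, 20] → min 1
[4, 20, 10] → min 4
[20, 10, 8] → min 8
[10, 8, 8] → min 8
[8, 8, 13] → min 8
[8, 13, 10] → min 8
[13, 10, 1] → min 1

0, 1, 4, 8, 8, 8, 8, 1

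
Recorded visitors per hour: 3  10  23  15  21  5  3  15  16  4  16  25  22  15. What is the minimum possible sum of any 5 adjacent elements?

[3, 10, 23, 15, 21] → sum 72
[10, 23, 15, 21, 5] → sum 74
[23, 15, 21, 5, 3] → sum 67
[15, 21, 5, 3, 15] → sum 59
[21, 5, 3, 15, 16] → sum 60
[5, 3, 15, 16, 4] → sum 43
[3, 15, 16, 4, 16] → sum 54
[15, 16, 4, 16, 25] → sum 76
[16, 4, 16, 25, 22] → sum 83
[4, 16, 25, 22, 15] → sum 82
Minimum of these is 43.

43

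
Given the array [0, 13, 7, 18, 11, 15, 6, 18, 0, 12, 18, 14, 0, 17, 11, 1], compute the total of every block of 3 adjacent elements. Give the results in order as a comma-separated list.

20, 38, 36, 44, 32, 39, 24, 30, 30, 44, 32, 31, 28, 29

Sliding a size-3 window across the 16 values:
0 13 7 → sum 20
13 7 18 → sum 38
7 18 11 → sum 36
18 11 15 → sum 44
11 15 6 → sum 32
15 6 18 → sum 39
6 18 0 → sum 24
18 0 12 → sum 30
0 12 18 → sum 30
12 18 14 → sum 44
18 14 0 → sum 32
14 0 17 → sum 31
0 17 11 → sum 28
17 11 1 → sum 29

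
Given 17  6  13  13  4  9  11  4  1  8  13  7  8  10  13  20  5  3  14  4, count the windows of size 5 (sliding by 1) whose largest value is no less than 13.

14

(17, 6, 13, 13, 4) → max 17  ≥ 13 ✓
(6, 13, 13, 4, 9) → max 13  ≥ 13 ✓
(13, 13, 4, 9, 11) → max 13  ≥ 13 ✓
(13, 4, 9, 11, 4) → max 13  ≥ 13 ✓
(4, 9, 11, 4, 1) → max 11
(9, 11, 4, 1, 8) → max 11
(11, 4, 1, 8, 13) → max 13  ≥ 13 ✓
(4, 1, 8, 13, 7) → max 13  ≥ 13 ✓
(1, 8, 13, 7, 8) → max 13  ≥ 13 ✓
(8, 13, 7, 8, 10) → max 13  ≥ 13 ✓
(13, 7, 8, 10, 13) → max 13  ≥ 13 ✓
(7, 8, 10, 13, 20) → max 20  ≥ 13 ✓
(8, 10, 13, 20, 5) → max 20  ≥ 13 ✓
(10, 13, 20, 5, 3) → max 20  ≥ 13 ✓
(13, 20, 5, 3, 14) → max 20  ≥ 13 ✓
(20, 5, 3, 14, 4) → max 20  ≥ 13 ✓
14 windows satisfy the condition.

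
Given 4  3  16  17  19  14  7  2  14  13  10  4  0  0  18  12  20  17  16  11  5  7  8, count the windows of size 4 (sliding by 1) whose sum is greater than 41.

[4, 3, 16, 17] → sum 40
[3, 16, 17, 19] → sum 55  > 41 ✓
[16, 17, 19, 14] → sum 66  > 41 ✓
[17, 19, 14, 7] → sum 57  > 41 ✓
[19, 14, 7, 2] → sum 42  > 41 ✓
[14, 7, 2, 14] → sum 37
[7, 2, 14, 13] → sum 36
[2, 14, 13, 10] → sum 39
[14, 13, 10, 4] → sum 41
[13, 10, 4, 0] → sum 27
[10, 4, 0, 0] → sum 14
[4, 0, 0, 18] → sum 22
[0, 0, 18, 12] → sum 30
[0, 18, 12, 20] → sum 50  > 41 ✓
[18, 12, 20, 17] → sum 67  > 41 ✓
[12, 20, 17, 16] → sum 65  > 41 ✓
[20, 17, 16, 11] → sum 64  > 41 ✓
[17, 16, 11, 5] → sum 49  > 41 ✓
[16, 11, 5, 7] → sum 39
[11, 5, 7, 8] → sum 31
9 windows satisfy the condition.

9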